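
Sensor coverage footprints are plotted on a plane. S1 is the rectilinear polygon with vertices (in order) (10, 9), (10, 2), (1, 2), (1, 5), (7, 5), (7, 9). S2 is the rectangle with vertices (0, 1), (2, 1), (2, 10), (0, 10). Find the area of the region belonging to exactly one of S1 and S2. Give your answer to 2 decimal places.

|S1| = 39, |S2| = 18, |S1∩S2| = 3.
|S1 △ S2| = |S1| + |S2| − 2·|S1∩S2| = 39 + 18 − 6 = 51.00.

51.00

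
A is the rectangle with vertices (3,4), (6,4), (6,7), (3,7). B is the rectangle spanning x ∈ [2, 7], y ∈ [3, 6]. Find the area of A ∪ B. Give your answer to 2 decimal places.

By inclusion–exclusion:
Individual areas: |A| = 9, |B| = 15.
|A∩B|: x∈[3,6], y∈[4,6] → 3·2 = 6.
|A ∪ B| = 24 − 6 = 18.00.

18.00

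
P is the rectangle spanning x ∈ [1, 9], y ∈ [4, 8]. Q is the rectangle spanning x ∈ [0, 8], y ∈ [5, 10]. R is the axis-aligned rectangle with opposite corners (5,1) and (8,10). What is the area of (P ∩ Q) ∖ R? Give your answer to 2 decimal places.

12.00

|P ∩ Q| = 21.
|(P ∩ Q) ∩ R| = 9.
|(P ∩ Q) ∖ R| = 21 − 9 = 12.00.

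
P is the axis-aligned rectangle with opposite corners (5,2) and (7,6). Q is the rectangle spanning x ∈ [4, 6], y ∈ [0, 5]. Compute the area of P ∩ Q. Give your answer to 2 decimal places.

3.00

|P∩Q|: x∈[5,6], y∈[2,5] → 1·3 = 3.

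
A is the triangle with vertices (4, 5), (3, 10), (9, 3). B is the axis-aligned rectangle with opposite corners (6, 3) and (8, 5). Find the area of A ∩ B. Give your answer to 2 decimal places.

2.10

The intersection is the polygon with vertices (8,4.167), (8,3.4), (6,4.2), (6,5), (7.286,5).
By the shoelace formula its area is 2.10.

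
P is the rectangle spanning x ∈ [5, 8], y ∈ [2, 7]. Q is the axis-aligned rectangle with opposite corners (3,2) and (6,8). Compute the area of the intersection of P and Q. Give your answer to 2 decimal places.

5.00

|P∩Q|: x∈[5,6], y∈[2,7] → 1·5 = 5.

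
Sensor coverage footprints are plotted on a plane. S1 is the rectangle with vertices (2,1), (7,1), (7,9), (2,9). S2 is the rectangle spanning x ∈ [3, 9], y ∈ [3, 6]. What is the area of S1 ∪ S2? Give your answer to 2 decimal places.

46.00

By inclusion–exclusion:
Individual areas: |S1| = 40, |S2| = 18.
|S1∩S2|: x∈[3,7], y∈[3,6] → 4·3 = 12.
|S1 ∪ S2| = 58 − 12 = 46.00.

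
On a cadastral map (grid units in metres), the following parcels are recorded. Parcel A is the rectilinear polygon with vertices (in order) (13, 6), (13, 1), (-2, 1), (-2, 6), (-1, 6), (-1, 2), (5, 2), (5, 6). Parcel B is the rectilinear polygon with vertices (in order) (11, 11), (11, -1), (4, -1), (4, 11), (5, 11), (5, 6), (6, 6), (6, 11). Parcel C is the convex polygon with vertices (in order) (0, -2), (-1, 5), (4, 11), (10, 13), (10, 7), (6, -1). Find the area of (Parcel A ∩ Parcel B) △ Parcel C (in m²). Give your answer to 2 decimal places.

104.00

|Parcel A ∩ Parcel B| = 31.
|(Parcel A ∩ Parcel B) ∩ Parcel C| = 17.25.
|(Parcel A ∩ Parcel B) △ Parcel C| = 31 + 107.5 − 34.5 = 104.00.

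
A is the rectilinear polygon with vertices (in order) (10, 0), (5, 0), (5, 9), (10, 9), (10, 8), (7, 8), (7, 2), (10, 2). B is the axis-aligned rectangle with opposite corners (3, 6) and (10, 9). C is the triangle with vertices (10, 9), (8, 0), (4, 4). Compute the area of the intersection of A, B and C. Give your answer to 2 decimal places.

0.64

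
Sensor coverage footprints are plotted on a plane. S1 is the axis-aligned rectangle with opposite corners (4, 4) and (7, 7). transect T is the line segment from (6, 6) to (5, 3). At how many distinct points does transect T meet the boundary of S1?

1

The segment meets the boundary at (5.333,4).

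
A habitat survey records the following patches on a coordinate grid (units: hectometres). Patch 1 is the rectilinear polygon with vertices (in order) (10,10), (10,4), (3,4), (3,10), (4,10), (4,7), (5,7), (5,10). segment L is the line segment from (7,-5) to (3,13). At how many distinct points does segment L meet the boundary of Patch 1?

4

The segment meets the boundary at (3.667,10), (4,8.5), (4.333,7), (5,4).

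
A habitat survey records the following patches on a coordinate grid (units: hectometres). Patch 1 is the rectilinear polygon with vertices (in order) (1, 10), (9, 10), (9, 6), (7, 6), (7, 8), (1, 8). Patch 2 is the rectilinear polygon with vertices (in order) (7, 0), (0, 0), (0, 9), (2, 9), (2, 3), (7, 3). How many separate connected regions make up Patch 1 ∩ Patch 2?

Patch 1 ∩ Patch 2 is a single connected region.

1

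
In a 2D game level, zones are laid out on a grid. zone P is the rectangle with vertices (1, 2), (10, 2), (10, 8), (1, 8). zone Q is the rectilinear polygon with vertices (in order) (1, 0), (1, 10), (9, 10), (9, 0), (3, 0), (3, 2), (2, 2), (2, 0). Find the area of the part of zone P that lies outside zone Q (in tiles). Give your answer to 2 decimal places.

|zone P| = 54, |zone P∩zone Q| = 48.
|zone P ∖ zone Q| = |zone P| − |zone P∩zone Q| = 54 − 48 = 6.00.

6.00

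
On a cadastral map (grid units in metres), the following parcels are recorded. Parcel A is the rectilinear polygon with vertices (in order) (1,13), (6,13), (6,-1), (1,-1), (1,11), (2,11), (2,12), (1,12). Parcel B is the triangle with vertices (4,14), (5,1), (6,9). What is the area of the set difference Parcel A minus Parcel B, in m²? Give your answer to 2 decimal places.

58.66

|Parcel A| = 69, |Parcel A∩Parcel B| = 10.3385.
|Parcel A ∖ Parcel B| = |Parcel A| − |Parcel A∩Parcel B| = 69 − 10.3385 = 58.66.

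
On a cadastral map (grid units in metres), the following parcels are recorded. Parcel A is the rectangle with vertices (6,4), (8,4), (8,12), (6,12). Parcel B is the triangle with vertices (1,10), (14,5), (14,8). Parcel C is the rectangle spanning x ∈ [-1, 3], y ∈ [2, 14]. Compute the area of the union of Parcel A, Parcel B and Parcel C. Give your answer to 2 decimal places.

80.27

By inclusion–exclusion:
Individual areas: |Parcel A| = 16, |Parcel B| = 19.5, |Parcel C| = 48.
|Parcel A∩Parcel B| = 2.7692.
|Parcel A∩Parcel C| = 0 (no overlap).
|Parcel B∩Parcel C| = 0.4615.
|Parcel A∩Parcel B∩Parcel C| = 0.
|Parcel A ∪ Parcel B ∪ Parcel C| = 83.5 − 3.2308 + 0 = 80.27.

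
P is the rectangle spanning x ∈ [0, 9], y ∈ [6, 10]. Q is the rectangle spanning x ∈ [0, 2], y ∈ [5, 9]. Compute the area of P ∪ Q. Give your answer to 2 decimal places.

By inclusion–exclusion:
Individual areas: |P| = 36, |Q| = 8.
|P∩Q|: x∈[0,2], y∈[6,9] → 2·3 = 6.
|P ∪ Q| = 44 − 6 = 38.00.

38.00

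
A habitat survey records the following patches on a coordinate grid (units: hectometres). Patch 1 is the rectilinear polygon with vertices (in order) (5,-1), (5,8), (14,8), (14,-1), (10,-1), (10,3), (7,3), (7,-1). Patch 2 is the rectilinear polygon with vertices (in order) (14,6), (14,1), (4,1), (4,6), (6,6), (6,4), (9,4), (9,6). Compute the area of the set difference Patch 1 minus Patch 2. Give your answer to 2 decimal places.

36.00

|Patch 1| = 69, |Patch 1∩Patch 2| = 33.
|Patch 1 ∖ Patch 2| = |Patch 1| − |Patch 1∩Patch 2| = 69 − 33 = 36.00.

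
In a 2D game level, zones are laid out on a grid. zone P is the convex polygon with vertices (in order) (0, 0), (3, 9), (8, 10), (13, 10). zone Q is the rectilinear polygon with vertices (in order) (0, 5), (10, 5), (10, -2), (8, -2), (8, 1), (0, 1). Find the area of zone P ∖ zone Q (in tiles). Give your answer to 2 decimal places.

|zone P| = 46, |zone P∩zone Q| = 11.6.
|zone P ∖ zone Q| = |zone P| − |zone P∩zone Q| = 46 − 11.6 = 34.40.

34.40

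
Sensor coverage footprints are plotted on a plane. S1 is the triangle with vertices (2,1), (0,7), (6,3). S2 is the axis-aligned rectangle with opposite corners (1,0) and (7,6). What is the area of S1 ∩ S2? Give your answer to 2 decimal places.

12.75

The intersection is the polygon with vertices (1,4), (1,6), (1.5,6), (6,3), (2,1).
By the shoelace formula its area is 12.75.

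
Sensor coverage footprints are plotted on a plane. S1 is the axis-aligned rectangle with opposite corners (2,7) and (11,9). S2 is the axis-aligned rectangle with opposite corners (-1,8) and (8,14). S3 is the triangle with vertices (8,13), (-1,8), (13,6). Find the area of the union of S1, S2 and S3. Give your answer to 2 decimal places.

By inclusion–exclusion:
Individual areas: |S1| = 18, |S2| = 54, |S3| = 44.
|S1∩S2|: x∈[2,8], y∈[8,9] → 6·1 = 6.
|S1∩S3| = 16.8429.
|S2∩S3| = 22.5.
|S1∩S2∩S3| = 6.
|S1 ∪ S2 ∪ S3| = 116 − 45.3429 + 6 = 76.66.

76.66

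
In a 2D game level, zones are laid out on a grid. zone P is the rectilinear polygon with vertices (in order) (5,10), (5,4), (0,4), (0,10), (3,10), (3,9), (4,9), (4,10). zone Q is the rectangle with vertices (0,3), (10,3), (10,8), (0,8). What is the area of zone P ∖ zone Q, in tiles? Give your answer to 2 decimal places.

|zone P| = 29, |zone P∩zone Q| = 20.
|zone P ∖ zone Q| = |zone P| − |zone P∩zone Q| = 29 − 20 = 9.00.

9.00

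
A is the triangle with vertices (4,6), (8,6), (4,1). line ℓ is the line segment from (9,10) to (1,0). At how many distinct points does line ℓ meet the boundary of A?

The segment meets the boundary at (4,3.75), (5.8,6).

2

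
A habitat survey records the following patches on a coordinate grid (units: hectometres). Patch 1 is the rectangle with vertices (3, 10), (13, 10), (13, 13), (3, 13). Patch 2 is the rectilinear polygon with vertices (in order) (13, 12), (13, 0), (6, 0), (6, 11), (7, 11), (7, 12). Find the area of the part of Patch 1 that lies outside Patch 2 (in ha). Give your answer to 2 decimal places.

|Patch 1| = 30, |Patch 1∩Patch 2| = 13.
|Patch 1 ∖ Patch 2| = |Patch 1| − |Patch 1∩Patch 2| = 30 − 13 = 17.00.

17.00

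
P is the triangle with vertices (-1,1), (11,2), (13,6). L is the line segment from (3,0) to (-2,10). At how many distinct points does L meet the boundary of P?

2

The segment meets the boundary at (1.97,2.061), (2.36,1.28).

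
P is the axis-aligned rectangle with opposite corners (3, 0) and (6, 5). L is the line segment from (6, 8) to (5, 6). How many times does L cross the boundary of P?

The segment lies entirely outside P and never meets its boundary.

0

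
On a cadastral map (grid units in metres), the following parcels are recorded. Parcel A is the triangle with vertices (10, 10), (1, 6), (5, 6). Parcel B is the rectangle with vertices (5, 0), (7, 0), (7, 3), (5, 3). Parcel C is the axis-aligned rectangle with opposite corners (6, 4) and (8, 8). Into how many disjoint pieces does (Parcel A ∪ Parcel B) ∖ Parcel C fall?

(Parcel A ∪ Parcel B) ∖ Parcel C splits into 2 disjoint pieces (area 7.1, area 6).

2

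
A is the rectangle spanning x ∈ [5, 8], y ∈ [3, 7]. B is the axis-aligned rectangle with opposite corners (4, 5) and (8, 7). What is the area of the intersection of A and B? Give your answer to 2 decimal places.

|A∩B|: x∈[5,8], y∈[5,7] → 3·2 = 6.

6.00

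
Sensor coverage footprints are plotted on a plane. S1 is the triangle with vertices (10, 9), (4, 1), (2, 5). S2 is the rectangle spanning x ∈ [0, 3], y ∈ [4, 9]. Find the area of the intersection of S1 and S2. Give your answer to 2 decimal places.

1.00

The intersection is the polygon with vertices (2,5), (3,5.5), (3,4), (2.5,4).
By the shoelace formula its area is 1.00.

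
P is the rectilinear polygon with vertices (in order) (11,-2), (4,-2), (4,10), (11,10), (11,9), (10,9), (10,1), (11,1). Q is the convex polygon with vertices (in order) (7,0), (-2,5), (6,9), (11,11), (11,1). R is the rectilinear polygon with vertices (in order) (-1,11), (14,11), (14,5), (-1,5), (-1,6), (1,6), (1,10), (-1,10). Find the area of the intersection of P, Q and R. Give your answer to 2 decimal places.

The intersection is the polygon with vertices (6,9), (8.5,10), (11,10), (11,9), (10,9), (10,5), (4,5), (4,8).
By the shoelace formula its area is 26.75.

26.75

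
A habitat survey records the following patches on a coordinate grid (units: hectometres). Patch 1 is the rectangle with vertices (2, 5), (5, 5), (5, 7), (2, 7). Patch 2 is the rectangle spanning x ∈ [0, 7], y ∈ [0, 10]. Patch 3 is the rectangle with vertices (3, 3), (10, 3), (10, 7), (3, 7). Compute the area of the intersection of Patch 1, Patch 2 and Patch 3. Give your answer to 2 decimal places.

The intersection is the polygon with vertices (5,7), (5,5), (3,5), (3,7).
By the shoelace formula its area is 4.00.

4.00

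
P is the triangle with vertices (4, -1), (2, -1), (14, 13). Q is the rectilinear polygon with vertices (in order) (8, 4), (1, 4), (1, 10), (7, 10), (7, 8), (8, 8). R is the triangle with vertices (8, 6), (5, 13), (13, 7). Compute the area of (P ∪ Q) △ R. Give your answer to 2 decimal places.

|P ∪ Q| = 52.4143.
|(P ∪ Q) ∩ R| = 3.5458.
|(P ∪ Q) △ R| = 52.4143 + 19 − 7.0915 = 64.32.

64.32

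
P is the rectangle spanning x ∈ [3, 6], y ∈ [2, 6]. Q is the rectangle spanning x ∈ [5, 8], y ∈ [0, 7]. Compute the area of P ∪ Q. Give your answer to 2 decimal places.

By inclusion–exclusion:
Individual areas: |P| = 12, |Q| = 21.
|P∩Q|: x∈[5,6], y∈[2,6] → 1·4 = 4.
|P ∪ Q| = 33 − 4 = 29.00.

29.00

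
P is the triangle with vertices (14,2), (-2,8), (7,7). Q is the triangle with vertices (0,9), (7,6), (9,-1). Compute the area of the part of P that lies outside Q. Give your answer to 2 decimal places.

|P| = 19, |P∩Q| = 7.5539.
|P ∖ Q| = |P| − |P∩Q| = 19 − 7.5539 = 11.45.

11.45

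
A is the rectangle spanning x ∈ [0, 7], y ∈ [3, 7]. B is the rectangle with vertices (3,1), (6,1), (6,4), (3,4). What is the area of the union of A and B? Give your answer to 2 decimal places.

34.00

By inclusion–exclusion:
Individual areas: |A| = 28, |B| = 9.
|A∩B|: x∈[3,6], y∈[3,4] → 3·1 = 3.
|A ∪ B| = 37 − 3 = 34.00.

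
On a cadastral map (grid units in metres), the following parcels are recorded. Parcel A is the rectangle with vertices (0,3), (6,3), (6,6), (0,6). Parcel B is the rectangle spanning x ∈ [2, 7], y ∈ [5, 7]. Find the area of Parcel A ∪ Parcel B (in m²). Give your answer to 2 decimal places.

24.00

By inclusion–exclusion:
Individual areas: |Parcel A| = 18, |Parcel B| = 10.
|Parcel A∩Parcel B|: x∈[2,6], y∈[5,6] → 4·1 = 4.
|Parcel A ∪ Parcel B| = 28 − 4 = 24.00.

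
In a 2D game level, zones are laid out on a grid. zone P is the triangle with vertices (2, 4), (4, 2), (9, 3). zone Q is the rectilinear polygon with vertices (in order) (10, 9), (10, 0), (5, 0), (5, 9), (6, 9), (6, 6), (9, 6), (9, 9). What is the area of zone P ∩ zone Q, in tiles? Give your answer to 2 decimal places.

2.74

The intersection is the polygon with vertices (9,3), (5,2.2), (5,3.571).
By the shoelace formula its area is 2.74.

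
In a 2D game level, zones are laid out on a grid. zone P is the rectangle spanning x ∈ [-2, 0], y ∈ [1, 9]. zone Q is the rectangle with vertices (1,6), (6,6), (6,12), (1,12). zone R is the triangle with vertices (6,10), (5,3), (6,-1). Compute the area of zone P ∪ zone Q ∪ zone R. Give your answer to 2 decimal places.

By inclusion–exclusion:
Individual areas: |zone P| = 16, |zone Q| = 30, |zone R| = 5.5.
|zone P∩zone Q| = 0 (no overlap).
|zone P∩zone R| = 0.
|zone Q∩zone R| = 1.1429.
|zone P∩zone Q∩zone R| = 0.
|zone P ∪ zone Q ∪ zone R| = 51.5 − 1.1429 + 0 = 50.36.

50.36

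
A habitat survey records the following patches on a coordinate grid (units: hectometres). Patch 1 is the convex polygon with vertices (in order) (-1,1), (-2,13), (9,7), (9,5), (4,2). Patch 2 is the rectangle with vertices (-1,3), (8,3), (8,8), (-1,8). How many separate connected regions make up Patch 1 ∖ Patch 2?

Patch 1 ∖ Patch 2 splits into 2 disjoint pieces (area 32.25, area 2.5727).

2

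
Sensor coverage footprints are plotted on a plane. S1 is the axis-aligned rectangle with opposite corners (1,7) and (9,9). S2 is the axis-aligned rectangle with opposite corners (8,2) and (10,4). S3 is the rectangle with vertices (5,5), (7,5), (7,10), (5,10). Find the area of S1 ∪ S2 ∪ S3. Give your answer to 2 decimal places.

By inclusion–exclusion:
Individual areas: |S1| = 16, |S2| = 4, |S3| = 10.
|S1∩S2| = 0 (no overlap).
|S1∩S3|: x∈[5,7], y∈[7,9] → 2·2 = 4.
|S2∩S3| = 0 (no overlap).
|S1∩S2∩S3| = 0.
|S1 ∪ S2 ∪ S3| = 30 − 4 + 0 = 26.00.

26.00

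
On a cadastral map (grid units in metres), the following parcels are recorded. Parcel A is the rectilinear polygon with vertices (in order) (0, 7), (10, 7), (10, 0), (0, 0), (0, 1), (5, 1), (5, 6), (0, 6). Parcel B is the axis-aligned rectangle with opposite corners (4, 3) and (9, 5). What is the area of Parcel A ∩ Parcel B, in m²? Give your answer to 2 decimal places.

8.00

The intersection is the polygon with vertices (5,5), (9,5), (9,3), (5,3).
By the shoelace formula its area is 8.00.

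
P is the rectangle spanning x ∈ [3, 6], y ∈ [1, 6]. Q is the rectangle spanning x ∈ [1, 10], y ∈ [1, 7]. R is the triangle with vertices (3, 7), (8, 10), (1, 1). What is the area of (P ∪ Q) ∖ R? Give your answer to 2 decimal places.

|P ∪ Q| = 54.
|(P ∪ Q) ∩ R| = 8.
|(P ∪ Q) ∖ R| = 54 − 8 = 46.00.

46.00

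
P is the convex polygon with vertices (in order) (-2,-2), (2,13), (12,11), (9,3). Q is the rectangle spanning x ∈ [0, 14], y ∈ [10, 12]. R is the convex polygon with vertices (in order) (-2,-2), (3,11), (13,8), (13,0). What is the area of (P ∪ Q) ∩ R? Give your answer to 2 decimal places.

84.08

The region (P ∪ Q) ∩ R is the polygon with vertices (9,3), (-2,-2), (3,11), (11.09,8.573).
By the shoelace formula its area is 84.08.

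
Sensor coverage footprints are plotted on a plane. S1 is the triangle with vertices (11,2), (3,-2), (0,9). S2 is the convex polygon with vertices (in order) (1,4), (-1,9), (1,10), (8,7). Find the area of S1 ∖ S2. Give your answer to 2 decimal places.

|S1| = 50, |S1∩S2| = 10.2382.
|S1 ∖ S2| = |S1| − |S1∩S2| = 50 − 10.2382 = 39.76.

39.76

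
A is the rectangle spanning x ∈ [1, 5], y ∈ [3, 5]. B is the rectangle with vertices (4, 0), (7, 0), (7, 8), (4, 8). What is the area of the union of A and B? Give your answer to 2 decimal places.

30.00

By inclusion–exclusion:
Individual areas: |A| = 8, |B| = 24.
|A∩B|: x∈[4,5], y∈[3,5] → 1·2 = 2.
|A ∪ B| = 32 − 2 = 30.00.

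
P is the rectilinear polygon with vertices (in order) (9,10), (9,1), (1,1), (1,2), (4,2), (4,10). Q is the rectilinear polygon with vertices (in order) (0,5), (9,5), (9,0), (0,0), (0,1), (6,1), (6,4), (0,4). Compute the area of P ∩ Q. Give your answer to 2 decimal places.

14.00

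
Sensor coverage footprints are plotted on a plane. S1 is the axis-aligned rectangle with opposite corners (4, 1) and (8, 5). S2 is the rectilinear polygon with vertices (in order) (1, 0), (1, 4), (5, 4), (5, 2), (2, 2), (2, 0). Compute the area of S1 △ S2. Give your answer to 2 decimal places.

22.00

|S1| = 16, |S2| = 10, |S1∩S2| = 2.
|S1 △ S2| = |S1| + |S2| − 2·|S1∩S2| = 16 + 10 − 4 = 22.00.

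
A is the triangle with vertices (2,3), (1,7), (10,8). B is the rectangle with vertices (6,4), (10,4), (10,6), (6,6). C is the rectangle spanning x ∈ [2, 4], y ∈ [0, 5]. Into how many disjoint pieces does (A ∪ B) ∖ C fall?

1

(A ∪ B) ∖ C is a single connected region.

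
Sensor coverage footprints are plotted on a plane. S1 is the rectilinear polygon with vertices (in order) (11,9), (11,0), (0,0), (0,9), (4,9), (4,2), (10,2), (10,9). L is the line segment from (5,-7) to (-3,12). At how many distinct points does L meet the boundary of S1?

2

The segment meets the boundary at (0,4.875), (2.053,0).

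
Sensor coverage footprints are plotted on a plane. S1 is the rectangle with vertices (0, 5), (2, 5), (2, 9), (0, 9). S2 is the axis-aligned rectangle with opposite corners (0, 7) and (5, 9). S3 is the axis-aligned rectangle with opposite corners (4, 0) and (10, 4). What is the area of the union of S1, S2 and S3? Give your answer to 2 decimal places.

By inclusion–exclusion:
Individual areas: |S1| = 8, |S2| = 10, |S3| = 24.
|S1∩S2|: x∈[0,2], y∈[7,9] → 2·2 = 4.
|S1∩S3| = 0 (no overlap).
|S2∩S3| = 0 (no overlap).
|S1∩S2∩S3| = 0.
|S1 ∪ S2 ∪ S3| = 42 − 4 + 0 = 38.00.

38.00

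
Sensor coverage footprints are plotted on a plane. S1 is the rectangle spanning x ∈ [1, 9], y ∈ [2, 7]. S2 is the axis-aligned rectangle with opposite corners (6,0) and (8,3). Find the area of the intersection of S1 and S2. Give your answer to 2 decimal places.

2.00

|S1∩S2|: x∈[6,8], y∈[2,3] → 2·1 = 2.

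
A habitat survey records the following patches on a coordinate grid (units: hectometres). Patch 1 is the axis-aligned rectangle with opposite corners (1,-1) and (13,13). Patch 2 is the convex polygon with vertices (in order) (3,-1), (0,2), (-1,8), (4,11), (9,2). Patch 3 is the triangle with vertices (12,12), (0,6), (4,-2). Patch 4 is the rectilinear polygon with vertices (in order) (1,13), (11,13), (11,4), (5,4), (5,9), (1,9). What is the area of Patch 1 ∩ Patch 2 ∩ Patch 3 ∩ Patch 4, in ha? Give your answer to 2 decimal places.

The intersection is the polygon with vertices (7.429,4), (5,4), (5,8.5), (5.304,8.652), (7.662,4.409).
By the shoelace formula its area is 7.31.

7.31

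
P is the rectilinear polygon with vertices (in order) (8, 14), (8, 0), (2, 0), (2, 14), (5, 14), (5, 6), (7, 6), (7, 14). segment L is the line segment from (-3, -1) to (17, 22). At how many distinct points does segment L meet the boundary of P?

The segment meets the boundary at (7,10.5), (5,8.2), (8,11.65), (2,4.75).

4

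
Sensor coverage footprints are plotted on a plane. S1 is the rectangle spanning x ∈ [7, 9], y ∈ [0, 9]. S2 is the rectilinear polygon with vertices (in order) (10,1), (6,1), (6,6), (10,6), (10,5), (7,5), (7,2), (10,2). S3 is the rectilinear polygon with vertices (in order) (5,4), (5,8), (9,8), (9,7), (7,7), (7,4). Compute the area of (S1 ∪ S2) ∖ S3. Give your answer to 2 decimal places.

|S1 ∪ S2| = 25.
|(S1 ∪ S2) ∩ S3| = 4.
|(S1 ∪ S2) ∖ S3| = 25 − 4 = 21.00.

21.00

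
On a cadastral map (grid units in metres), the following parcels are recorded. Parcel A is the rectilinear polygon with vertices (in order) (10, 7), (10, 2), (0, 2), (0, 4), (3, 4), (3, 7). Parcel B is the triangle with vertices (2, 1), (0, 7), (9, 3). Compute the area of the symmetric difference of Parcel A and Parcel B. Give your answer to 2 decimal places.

|Parcel A| = 41, |Parcel B| = 23, |Parcel A∩Parcel B| = 15.5833.
|Parcel A △ Parcel B| = |Parcel A| + |Parcel B| − 2·|Parcel A∩Parcel B| = 41 + 23 − 31.1667 = 32.83.

32.83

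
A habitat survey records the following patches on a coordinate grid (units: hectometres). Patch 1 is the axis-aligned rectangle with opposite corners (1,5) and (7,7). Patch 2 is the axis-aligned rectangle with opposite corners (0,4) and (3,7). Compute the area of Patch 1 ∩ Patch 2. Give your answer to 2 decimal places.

|Patch 1∩Patch 2|: x∈[1,3], y∈[5,7] → 2·2 = 4.

4.00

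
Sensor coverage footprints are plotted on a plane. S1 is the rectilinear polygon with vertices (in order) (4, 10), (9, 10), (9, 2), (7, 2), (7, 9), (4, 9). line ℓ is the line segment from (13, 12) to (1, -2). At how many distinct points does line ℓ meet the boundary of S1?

2

The segment meets the boundary at (7,5), (9,7.333).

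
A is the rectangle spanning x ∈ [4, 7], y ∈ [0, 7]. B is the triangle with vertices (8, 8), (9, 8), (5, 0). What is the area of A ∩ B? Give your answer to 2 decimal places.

The intersection is the polygon with vertices (7,4), (5,0), (7,5.333).
By the shoelace formula its area is 1.33.

1.33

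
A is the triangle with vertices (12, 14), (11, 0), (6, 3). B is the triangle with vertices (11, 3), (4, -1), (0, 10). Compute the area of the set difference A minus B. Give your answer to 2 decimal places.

|A| = 36.5, |A∩B| = 9.5634.
|A ∖ B| = |A| − |A∩B| = 36.5 − 9.5634 = 26.94.

26.94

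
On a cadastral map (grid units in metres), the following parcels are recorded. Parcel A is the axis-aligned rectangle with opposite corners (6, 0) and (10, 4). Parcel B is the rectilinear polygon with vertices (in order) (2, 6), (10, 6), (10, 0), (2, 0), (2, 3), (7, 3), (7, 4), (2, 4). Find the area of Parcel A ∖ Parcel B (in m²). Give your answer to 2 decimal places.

|Parcel A| = 16, |Parcel A∩Parcel B| = 15.
|Parcel A ∖ Parcel B| = |Parcel A| − |Parcel A∩Parcel B| = 16 − 15 = 1.00.

1.00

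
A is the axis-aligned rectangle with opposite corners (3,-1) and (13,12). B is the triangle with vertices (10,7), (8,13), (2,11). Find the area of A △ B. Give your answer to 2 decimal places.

114.17

|A| = 130, |B| = 20, |A∩B| = 17.9167.
|A △ B| = |A| + |B| − 2·|A∩B| = 130 + 20 − 35.8333 = 114.17.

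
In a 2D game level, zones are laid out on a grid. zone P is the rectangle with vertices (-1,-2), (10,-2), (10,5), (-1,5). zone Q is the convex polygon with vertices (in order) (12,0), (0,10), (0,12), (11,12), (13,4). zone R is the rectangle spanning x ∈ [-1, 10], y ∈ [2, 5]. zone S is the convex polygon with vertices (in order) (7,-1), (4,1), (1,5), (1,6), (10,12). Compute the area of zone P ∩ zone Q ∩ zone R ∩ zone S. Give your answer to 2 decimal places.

The intersection is the polygon with vertices (6,5), (8.385,5), (8,3.333).
By the shoelace formula its area is 1.99.

1.99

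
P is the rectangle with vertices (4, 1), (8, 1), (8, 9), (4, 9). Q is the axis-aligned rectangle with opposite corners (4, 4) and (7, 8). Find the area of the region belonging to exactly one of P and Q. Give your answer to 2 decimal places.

|P∩Q|: x∈[4,7], y∈[4,8] → 3·4 = 12.
|P △ Q| = |P| + |Q| − 2·|P∩Q| = 32 + 12 − 24 = 20.00.

20.00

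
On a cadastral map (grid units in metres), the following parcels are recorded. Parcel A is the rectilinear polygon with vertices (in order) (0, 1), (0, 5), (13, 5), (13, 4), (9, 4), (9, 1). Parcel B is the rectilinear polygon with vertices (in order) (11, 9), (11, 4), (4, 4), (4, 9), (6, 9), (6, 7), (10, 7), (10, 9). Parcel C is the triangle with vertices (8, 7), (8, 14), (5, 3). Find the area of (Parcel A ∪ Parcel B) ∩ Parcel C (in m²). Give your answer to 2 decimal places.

The region (Parcel A ∪ Parcel B) ∩ Parcel C is the polygon with vertices (8,7), (5,3), (6.091,7).
By the shoelace formula its area is 3.82.

3.82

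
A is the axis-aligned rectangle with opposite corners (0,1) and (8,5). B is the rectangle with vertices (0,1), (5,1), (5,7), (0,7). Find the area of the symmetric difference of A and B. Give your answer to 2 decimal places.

|A∩B|: x∈[0,5], y∈[1,5] → 5·4 = 20.
|A △ B| = |A| + |B| − 2·|A∩B| = 32 + 30 − 40 = 22.00.

22.00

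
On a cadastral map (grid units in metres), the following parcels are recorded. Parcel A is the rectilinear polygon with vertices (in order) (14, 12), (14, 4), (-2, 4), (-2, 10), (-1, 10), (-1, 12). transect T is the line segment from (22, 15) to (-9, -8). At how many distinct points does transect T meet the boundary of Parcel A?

2

The segment meets the boundary at (7.174,4), (14,9.065).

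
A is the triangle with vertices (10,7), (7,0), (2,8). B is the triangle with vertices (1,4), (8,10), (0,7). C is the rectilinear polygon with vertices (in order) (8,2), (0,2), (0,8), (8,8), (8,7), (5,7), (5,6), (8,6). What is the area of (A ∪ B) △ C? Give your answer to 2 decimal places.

31.02

|A ∪ B| = 40.0281.
|(A ∪ B) ∩ C| = 27.0043.
|(A ∪ B) △ C| = 40.0281 + 45 − 54.0085 = 31.02.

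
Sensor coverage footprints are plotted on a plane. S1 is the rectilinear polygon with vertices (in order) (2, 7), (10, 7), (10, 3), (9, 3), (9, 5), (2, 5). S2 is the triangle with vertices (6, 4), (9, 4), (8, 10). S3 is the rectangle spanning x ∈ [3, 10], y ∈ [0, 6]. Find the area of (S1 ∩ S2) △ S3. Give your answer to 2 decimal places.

|S1 ∩ S2| = 4.
|(S1 ∩ S2) ∩ S3| = 2.25.
|(S1 ∩ S2) △ S3| = 4 + 42 − 4.5 = 41.50.

41.50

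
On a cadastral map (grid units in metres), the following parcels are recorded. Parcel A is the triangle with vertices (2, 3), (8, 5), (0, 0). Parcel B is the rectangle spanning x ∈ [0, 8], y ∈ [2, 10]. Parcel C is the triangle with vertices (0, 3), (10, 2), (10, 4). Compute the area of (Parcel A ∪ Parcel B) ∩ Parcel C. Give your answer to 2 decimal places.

6.40

The region (Parcel A ∪ Parcel B) ∩ Parcel C is the polygon with vertices (8,2.2), (0,3), (8,3.8).
By the shoelace formula its area is 6.40.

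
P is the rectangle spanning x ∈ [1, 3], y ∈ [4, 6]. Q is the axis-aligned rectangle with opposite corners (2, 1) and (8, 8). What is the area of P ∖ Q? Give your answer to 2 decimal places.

|P∩Q|: x∈[2,3], y∈[4,6] → 1·2 = 2.
|P| = 4.
|P ∖ Q| = |P| − |P∩Q| = 4 − 2 = 2.00.

2.00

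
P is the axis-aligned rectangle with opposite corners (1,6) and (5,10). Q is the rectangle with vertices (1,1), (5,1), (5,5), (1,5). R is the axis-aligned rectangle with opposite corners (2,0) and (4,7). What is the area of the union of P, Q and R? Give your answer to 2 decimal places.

36.00

By inclusion–exclusion:
Individual areas: |P| = 16, |Q| = 16, |R| = 14.
|P∩Q| = 0 (no overlap).
|P∩R|: x∈[2,4], y∈[6,7] → 2·1 = 2.
|Q∩R|: x∈[2,4], y∈[1,5] → 2·4 = 8.
|P∩Q∩R| = 0.
|P ∪ Q ∪ R| = 46 − 10 + 0 = 36.00.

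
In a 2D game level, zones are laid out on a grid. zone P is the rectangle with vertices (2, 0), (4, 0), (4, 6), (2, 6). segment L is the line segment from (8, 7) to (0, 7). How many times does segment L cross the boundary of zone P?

0

The segment lies entirely outside zone P and never meets its boundary.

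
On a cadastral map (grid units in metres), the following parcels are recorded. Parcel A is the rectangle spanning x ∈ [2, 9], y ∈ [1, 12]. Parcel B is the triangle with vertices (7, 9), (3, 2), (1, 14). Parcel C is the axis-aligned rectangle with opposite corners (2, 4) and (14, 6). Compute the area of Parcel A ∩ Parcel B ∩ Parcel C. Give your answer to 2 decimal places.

4.43

The intersection is the polygon with vertices (4.143,4), (2.667,4), (2.333,6), (5.286,6).
By the shoelace formula its area is 4.43.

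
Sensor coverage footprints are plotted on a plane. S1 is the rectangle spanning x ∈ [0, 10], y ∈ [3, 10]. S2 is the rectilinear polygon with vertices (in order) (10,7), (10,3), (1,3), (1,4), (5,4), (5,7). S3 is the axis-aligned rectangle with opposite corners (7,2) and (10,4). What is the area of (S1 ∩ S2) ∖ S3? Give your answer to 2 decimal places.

21.00

|S1 ∩ S2| = 24.
|(S1 ∩ S2) ∩ S3| = 3.
|(S1 ∩ S2) ∖ S3| = 24 − 3 = 21.00.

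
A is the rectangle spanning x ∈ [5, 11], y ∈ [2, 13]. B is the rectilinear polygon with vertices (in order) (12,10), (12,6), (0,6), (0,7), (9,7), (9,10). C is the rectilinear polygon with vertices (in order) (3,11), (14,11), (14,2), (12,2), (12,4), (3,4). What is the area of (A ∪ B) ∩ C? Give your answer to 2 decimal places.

|A ∪ B| = 75.
|(A ∪ B) ∩ C| = 48.00.

48.00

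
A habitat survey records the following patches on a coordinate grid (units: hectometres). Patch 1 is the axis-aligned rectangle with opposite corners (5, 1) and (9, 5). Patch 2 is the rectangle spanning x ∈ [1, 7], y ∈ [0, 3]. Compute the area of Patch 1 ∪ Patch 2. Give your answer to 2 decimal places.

30.00

By inclusion–exclusion:
Individual areas: |Patch 1| = 16, |Patch 2| = 18.
|Patch 1∩Patch 2|: x∈[5,7], y∈[1,3] → 2·2 = 4.
|Patch 1 ∪ Patch 2| = 34 − 4 = 30.00.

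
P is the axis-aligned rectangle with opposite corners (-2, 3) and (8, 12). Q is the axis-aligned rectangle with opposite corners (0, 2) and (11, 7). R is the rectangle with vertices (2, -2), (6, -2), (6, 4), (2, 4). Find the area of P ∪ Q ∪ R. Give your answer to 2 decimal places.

129.00

By inclusion–exclusion:
Individual areas: |P| = 90, |Q| = 55, |R| = 24.
|P∩Q|: x∈[0,8], y∈[3,7] → 8·4 = 32.
|P∩R|: x∈[2,6], y∈[3,4] → 4·1 = 4.
|Q∩R|: x∈[2,6], y∈[2,4] → 4·2 = 8.
|P∩Q∩R| = 4.
|P ∪ Q ∪ R| = 169 − 44 + 4 = 129.00.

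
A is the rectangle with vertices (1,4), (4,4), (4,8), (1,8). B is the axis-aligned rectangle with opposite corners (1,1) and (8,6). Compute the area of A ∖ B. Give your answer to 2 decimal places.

6.00

|A∩B|: x∈[1,4], y∈[4,6] → 3·2 = 6.
|A| = 12.
|A ∖ B| = |A| − |A∩B| = 12 − 6 = 6.00.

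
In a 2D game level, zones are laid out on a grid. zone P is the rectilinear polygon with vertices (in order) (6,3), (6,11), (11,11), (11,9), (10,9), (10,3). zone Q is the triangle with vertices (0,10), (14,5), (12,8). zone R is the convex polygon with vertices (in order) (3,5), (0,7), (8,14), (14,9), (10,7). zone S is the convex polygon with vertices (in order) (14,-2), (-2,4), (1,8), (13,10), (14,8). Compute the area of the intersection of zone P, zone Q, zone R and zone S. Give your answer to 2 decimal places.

The intersection is the polygon with vertices (10,7), (9.111,6.746), (6,7.857), (6,8.833), (6.5,8.917), (10,8.333).
By the shoelace formula its area is 5.80.

5.80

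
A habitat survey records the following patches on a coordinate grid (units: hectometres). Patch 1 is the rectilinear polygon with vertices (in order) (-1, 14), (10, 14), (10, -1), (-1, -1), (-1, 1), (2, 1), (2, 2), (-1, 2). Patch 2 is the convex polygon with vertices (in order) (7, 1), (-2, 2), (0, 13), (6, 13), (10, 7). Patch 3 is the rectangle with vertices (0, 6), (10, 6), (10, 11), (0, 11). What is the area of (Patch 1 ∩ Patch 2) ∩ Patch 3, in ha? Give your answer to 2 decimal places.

The region (Patch 1 ∩ Patch 2) ∩ Patch 3 is the polygon with vertices (10,7), (9.5,6), (0,6), (0,11), (7.333,11).
By the shoelace formula its area is 44.42.

44.42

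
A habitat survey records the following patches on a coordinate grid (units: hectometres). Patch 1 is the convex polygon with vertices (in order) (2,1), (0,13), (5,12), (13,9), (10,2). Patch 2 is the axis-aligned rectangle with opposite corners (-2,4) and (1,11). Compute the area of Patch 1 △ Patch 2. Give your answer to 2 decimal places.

|Patch 1| = 104, |Patch 2| = 21, |Patch 1∩Patch 2| = 1.3333.
|Patch 1 △ Patch 2| = |Patch 1| + |Patch 2| − 2·|Patch 1∩Patch 2| = 104 + 21 − 2.6667 = 122.33.

122.33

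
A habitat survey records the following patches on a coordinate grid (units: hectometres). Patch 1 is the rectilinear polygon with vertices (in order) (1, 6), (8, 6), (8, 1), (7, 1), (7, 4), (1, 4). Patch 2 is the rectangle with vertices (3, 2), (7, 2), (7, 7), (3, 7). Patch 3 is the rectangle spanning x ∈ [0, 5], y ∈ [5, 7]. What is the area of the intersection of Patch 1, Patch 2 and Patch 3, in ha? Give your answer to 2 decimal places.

The intersection is the polygon with vertices (3,6), (5,6), (5,5), (3,5).
By the shoelace formula its area is 2.00.

2.00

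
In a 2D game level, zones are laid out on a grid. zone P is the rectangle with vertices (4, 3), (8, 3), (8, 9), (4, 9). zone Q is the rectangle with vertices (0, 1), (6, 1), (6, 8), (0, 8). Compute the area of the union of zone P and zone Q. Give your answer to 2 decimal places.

56.00

By inclusion–exclusion:
Individual areas: |zone P| = 24, |zone Q| = 42.
|zone P∩zone Q|: x∈[4,6], y∈[3,8] → 2·5 = 10.
|zone P ∪ zone Q| = 66 − 10 = 56.00.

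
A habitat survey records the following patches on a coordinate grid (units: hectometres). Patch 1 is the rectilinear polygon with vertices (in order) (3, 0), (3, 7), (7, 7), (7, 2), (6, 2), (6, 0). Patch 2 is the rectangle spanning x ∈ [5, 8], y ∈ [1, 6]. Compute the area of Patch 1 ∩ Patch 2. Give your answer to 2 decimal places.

9.00

The intersection is the polygon with vertices (7,2), (6,2), (6,1), (5,1), (5,6), (7,6).
By the shoelace formula its area is 9.00.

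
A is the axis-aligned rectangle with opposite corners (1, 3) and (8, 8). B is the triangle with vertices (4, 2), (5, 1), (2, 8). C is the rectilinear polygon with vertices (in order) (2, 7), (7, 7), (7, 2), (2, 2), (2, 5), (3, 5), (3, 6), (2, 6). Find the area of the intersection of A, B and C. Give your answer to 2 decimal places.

1.00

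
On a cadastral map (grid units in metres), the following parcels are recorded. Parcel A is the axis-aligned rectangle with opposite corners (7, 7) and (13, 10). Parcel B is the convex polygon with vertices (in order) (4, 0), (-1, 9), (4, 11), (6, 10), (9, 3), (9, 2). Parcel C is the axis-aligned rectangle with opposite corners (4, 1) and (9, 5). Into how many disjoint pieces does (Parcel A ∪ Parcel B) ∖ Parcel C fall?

1

(Parcel A ∪ Parcel B) ∖ Parcel C is a single connected region.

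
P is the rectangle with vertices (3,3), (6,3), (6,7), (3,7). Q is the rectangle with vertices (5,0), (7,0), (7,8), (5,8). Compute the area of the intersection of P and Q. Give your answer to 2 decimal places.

|P∩Q|: x∈[5,6], y∈[3,7] → 1·4 = 4.

4.00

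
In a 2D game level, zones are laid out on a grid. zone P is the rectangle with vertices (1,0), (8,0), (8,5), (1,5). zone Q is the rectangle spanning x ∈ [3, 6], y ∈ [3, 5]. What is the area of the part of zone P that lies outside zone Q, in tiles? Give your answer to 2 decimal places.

29.00

|zone P∩zone Q|: x∈[3,6], y∈[3,5] → 3·2 = 6.
|zone P| = 35.
|zone P ∖ zone Q| = |zone P| − |zone P∩zone Q| = 35 − 6 = 29.00.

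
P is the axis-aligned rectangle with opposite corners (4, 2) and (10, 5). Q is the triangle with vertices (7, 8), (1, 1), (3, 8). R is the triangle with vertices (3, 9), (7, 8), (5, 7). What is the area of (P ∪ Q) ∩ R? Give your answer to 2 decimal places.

1.50

The region (P ∪ Q) ∩ R is the polygon with vertices (7,8), (5,7), (4,8).
By the shoelace formula its area is 1.50.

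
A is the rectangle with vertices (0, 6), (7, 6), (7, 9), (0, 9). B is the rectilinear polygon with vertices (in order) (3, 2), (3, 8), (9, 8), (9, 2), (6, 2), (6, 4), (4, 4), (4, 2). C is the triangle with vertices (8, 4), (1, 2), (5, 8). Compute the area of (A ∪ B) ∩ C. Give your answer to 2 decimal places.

12.86

The region (A ∪ B) ∩ C is the polygon with vertices (6,4), (4,4), (4,2.857), (3,2.571), (3,5), (5,8), (8,4), (6,3.429).
By the shoelace formula its area is 12.86.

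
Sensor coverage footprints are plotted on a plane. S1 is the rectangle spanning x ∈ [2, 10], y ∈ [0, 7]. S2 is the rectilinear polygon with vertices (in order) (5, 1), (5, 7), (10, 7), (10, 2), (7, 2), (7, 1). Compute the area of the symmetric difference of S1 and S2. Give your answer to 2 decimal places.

|S1| = 56, |S2| = 27, |S1∩S2| = 27.
|S1 △ S2| = |S1| + |S2| − 2·|S1∩S2| = 56 + 27 − 54 = 29.00.

29.00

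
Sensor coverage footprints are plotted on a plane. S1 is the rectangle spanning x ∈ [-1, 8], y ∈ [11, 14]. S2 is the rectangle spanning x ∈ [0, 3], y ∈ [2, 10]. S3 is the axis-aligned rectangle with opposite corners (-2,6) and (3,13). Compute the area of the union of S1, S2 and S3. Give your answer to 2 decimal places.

66.00

By inclusion–exclusion:
Individual areas: |S1| = 27, |S2| = 24, |S3| = 35.
|S1∩S2| = 0 (no overlap).
|S1∩S3|: x∈[-1,3], y∈[11,13] → 4·2 = 8.
|S2∩S3|: x∈[0,3], y∈[6,10] → 3·4 = 12.
|S1∩S2∩S3| = 0.
|S1 ∪ S2 ∪ S3| = 86 − 20 + 0 = 66.00.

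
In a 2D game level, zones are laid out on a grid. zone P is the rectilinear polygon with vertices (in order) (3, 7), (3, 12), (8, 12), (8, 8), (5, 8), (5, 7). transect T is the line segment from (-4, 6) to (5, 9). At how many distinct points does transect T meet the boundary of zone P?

The segment meets the boundary at (3,8.333).

1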